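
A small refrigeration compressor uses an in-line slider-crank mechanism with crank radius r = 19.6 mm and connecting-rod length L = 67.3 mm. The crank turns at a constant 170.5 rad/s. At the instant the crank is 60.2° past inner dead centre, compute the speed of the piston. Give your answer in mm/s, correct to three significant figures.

ω = 170.5 rad/s
For an in-line slider-crank, x = r cosθ + √(L² − r² sin²θ), so v = −rω sinθ·[1 + r cosθ/√(L² − r² sin²θ)].
With r = 0.0196 m, L = 0.0673 m, θ = 60.2°: √(L² − r² sin²θ) = 0.065115 m.
v = −0.0196·170.5·0.86777·[1 + 0.0196·0.49697/0.065115] = -3.3337 m/s.
|v| = 3.3337 m/s = 3333.7 mm/s.

3330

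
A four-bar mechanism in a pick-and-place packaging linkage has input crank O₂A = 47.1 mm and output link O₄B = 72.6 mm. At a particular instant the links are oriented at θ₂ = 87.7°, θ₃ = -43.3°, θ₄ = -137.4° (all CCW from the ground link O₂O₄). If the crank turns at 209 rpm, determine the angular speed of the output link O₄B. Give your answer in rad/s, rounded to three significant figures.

ω₂ = 21.89 rad/s (from 209 rpm).
Differentiating the loop-closure r₂e^{iθ₂}+r₃e^{iθ₃}=r₁+r₄e^{iθ₄} gives r₂ω₂e^{iθ₂}+r₃ω₃e^{iθ₃}=r₄ω₄e^{iθ₄}.
Eliminating the other unknown: ω₄ = r₂ω₂ sin(θ₂−θ₃) / [r₄ sin(θ₄−θ₃)].
Numerator sine = +0.75471; denominator sine = -0.99744.
Result = 0.0471·21.89·(+0.75471) / (0.0726·(-0.99744)) = -10.744 rad/s; magnitude 10.744 rad/s.

10.7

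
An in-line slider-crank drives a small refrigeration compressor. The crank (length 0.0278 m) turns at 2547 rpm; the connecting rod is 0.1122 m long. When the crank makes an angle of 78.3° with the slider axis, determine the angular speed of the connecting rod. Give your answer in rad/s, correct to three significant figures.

13.8

ω = 266.7 rad/s (converted from 2547 rpm).
The rod makes angle φ with the slider axis where L sinφ = r sinθ; differentiating, L cosφ·φ̇ = r ω cosθ.
L cosφ = √(L² − r² sin²θ) = 0.10885 m.
|ω_rod| = r ω |cosθ| / √(L² − r² sin²θ) = 0.0278·266.7·0.20279/0.10885 = 13.814 rad/s.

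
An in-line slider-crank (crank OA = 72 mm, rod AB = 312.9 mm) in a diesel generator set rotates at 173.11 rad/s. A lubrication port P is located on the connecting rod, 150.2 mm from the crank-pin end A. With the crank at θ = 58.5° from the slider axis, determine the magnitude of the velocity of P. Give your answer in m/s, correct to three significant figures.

11.8

ω = 173.1 rad/s.  Crank-pin speed |V_A| = rω = 12.464 m/s, perpendicular to OA.
Rod angle: sinφ = −(r/L) sinθ ⇒ φ = -11.315°; ω_rod = −rω cosθ/√(L²−r²sin²θ) = -21.226 rad/s.
V_P = V_A + ω_rod × AP, with AP = 0.1502 m along the rod.
Components: V_Px = −rω sinθ − a·ω_rod·sinφ = -11.253 m/s;  V_Py = rω cosθ + a·ω_rod·cosφ = +3.3863 m/s.
|V_P| = √(V_Px² + V_Py²) = 11.751 m/s.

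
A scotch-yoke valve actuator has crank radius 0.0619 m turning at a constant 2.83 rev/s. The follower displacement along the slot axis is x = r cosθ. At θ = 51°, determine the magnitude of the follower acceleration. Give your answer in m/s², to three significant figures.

12.3

ω = 17.78 rad/s (from 2.83 rev/s).
x = r cosθ ⇒ ẍ = −rω² cosθ (ω constant).
|a| = rω²|cosθ| = 0.0619·(17.78)²·|cos 51°| = 12.317 m/s².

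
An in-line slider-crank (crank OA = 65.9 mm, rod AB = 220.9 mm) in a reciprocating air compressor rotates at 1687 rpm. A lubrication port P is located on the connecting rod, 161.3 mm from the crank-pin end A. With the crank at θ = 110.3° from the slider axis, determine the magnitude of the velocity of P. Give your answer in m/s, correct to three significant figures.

10.1

ω = 176.7 rad/s.  Crank-pin speed |V_A| = rω = 11.642 m/s, perpendicular to OA.
Rod angle: sinφ = −(r/L) sinθ ⇒ φ = -16.248°; ω_rod = −rω cosθ/√(L²−r²sin²θ) = +19.045 rad/s.
V_P = V_A + ω_rod × AP, with AP = 0.1613 m along the rod.
Components: V_Px = −rω sinθ − a·ω_rod·sinφ = -10.059 m/s;  V_Py = rω cosθ + a·ω_rod·cosφ = -1.0898 m/s.
|V_P| = √(V_Px² + V_Py²) = 10.118 m/s.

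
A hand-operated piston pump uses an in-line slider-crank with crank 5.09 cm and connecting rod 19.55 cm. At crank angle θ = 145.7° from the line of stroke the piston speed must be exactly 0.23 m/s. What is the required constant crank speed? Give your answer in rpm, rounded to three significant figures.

97.8

For an in-line slider-crank, |v_piston| = rω|sinθ|·[1 + r cosθ/√(L² − r² sin²θ)].
With r = 0.0509 m, L = 0.1955 m, θ = 145.7°: the bracketed kinematic factor |dx/dθ| = 0.022447 m.
ω = v/|dx/dθ| = 0.23/0.022447 = 10.246 rad/s.
N = 60ω/(2π) = 97.847 rpm.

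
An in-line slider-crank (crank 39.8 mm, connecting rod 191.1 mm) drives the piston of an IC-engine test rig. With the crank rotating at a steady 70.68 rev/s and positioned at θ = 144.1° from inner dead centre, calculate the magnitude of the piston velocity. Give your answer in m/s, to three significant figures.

8.60

ω = 2π·70.7 = 444.1 rad/s
For an in-line slider-crank, x = r cosθ + √(L² − r² sin²θ), so v = −rω sinθ·[1 + r cosθ/√(L² − r² sin²θ)].
With r = 0.0398 m, L = 0.1911 m, θ = 144.1°: √(L² − r² sin²θ) = 0.18967 m.
v = −0.0398·444.1·0.58637·[1 + 0.0398·-0.81004/0.18967] = -8.6025 m/s.
|v| = 8.6025 m/s.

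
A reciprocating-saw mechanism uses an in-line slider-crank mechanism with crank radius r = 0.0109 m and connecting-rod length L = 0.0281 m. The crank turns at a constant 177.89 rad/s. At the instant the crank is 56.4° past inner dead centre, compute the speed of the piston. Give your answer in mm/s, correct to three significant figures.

ω = 177.9 rad/s
For an in-line slider-crank, x = r cosθ + √(L² − r² sin²θ), so v = −rω sinθ·[1 + r cosθ/√(L² − r² sin²θ)].
With r = 0.0109 m, L = 0.0281 m, θ = 56.4°: √(L² − r² sin²θ) = 0.026593 m.
v = −0.0109·177.9·0.83292·[1 + 0.0109·0.55339/0.026593] = -1.9814 m/s.
|v| = 1.9814 m/s = 1981.4 mm/s.

1980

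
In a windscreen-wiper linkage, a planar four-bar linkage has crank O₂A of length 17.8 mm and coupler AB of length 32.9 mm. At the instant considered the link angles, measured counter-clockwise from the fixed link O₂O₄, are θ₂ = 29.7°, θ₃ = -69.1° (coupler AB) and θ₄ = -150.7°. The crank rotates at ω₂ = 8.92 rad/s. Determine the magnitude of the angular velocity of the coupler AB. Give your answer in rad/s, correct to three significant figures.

ω₂ = 8.92 rad/s
Differentiating the loop-closure r₂e^{iθ₂}+r₃e^{iθ₃}=r₁+r₄e^{iθ₄} gives r₂ω₂e^{iθ₂}+r₃ω₃e^{iθ₃}=r₄ω₄e^{iθ₄}.
Eliminating the other unknown: ω₃ = r₂ω₂ sin(θ₄−θ₂) / [r₃ sin(θ₃−θ₄)].
Numerator sine = +0.00698; denominator sine = +0.98927.
Result = 0.0178·8.92·(+0.00698) / (0.0329·(+0.98927)) = +0.034057 rad/s; magnitude 0.034057 rad/s.

0.0341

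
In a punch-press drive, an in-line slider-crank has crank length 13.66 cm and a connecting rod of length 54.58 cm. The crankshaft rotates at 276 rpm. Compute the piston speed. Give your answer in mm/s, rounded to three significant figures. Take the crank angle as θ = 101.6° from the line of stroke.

ω = 2π·276/60 = 28.9 rad/s
For an in-line slider-crank, x = r cosθ + √(L² − r² sin²θ), so v = −rω sinθ·[1 + r cosθ/√(L² − r² sin²θ)].
With r = 0.1366 m, L = 0.5458 m, θ = 101.6°: √(L² − r² sin²θ) = 0.52914 m.
v = −0.1366·28.9·0.97958·[1 + 0.1366·-0.20108/0.52914] = -3.6667 m/s.
|v| = 3.6667 m/s = 3666.7 mm/s.

3670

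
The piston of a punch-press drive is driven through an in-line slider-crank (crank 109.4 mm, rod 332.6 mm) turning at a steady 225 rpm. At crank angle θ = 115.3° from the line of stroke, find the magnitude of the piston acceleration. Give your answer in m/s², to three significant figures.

38.9

ω = 2π·225/60 = 23.56 rad/s
x(θ) = r cosθ + √(L² − r² sin²θ); with ω constant, a = ω²·d²x/dθ².
d²x/dθ² = −r cosθ − r²(cos2θ)/√u − r⁴ sin²2θ/(4u^{3/2}),  u = L² − r² sin²θ = 0.10084 m².
Substituting r = 0.1094 m, L = 0.3326 m, θ = 115.3°: d²x/dθ² = +0.070008 m.
a = ω²·d²x/dθ² = (23.56)²·(+0.070008) = +38.866 m/s²;  |a| = 38.866 m/s².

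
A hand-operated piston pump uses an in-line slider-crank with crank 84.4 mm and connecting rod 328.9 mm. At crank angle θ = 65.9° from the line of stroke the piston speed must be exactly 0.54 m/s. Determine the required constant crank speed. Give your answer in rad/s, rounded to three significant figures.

6.33

For an in-line slider-crank, |v_piston| = rω|sinθ|·[1 + r cosθ/√(L² − r² sin²θ)].
With r = 0.0844 m, L = 0.3289 m, θ = 65.9°: the bracketed kinematic factor |dx/dθ| = 0.085347 m.
ω = v/|dx/dθ| = 0.54/0.085347 = 6.3271 rad/s.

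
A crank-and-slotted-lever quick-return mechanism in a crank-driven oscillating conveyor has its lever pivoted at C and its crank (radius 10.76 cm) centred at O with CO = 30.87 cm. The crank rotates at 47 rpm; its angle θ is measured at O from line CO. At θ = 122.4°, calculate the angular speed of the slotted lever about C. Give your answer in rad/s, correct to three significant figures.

ω = 4.922 rad/s (from 47 rpm).
Crank pin A relative to C: A = (d + r cosθ, r sinθ); lever angle φ = atan2(r sinθ, d + r cosθ).
Differentiating tanφ: φ̇ = rω(d cosθ + r)/(d² + r² + 2dr cosθ).
d² + r² + 2dr cosθ = |CA|² = 0.0712773 m²;  d cosθ + r = -0.05781 m.
|ω_lever| = |0.1076·4.922·-0.05781| / 0.0712773 = 0.42953 rad/s.

0.430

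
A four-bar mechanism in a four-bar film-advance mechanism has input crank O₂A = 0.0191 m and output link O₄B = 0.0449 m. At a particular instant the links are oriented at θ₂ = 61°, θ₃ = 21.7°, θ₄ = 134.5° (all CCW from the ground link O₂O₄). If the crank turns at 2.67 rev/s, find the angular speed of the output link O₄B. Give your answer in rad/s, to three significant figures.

4.90

ω₂ = 16.78 rad/s (from 2.67 rev/s).
Differentiating the loop-closure r₂e^{iθ₂}+r₃e^{iθ₃}=r₁+r₄e^{iθ₄} gives r₂ω₂e^{iθ₂}+r₃ω₃e^{iθ₃}=r₄ω₄e^{iθ₄}.
Eliminating the other unknown: ω₄ = r₂ω₂ sin(θ₂−θ₃) / [r₄ sin(θ₄−θ₃)].
Numerator sine = +0.63338; denominator sine = +0.92186.
Result = 0.0191·16.78·(+0.63338) / (0.0449·(+0.92186)) = +4.9032 rad/s; magnitude 4.9032 rad/s.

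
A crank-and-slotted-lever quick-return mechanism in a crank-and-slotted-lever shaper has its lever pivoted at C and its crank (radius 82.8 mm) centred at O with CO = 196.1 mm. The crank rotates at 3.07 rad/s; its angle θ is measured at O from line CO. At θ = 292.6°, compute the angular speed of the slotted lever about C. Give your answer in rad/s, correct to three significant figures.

0.696

ω = 3.07 rad/s
Crank pin A relative to C: A = (d + r cosθ, r sinθ); lever angle φ = atan2(r sinθ, d + r cosθ).
Differentiating tanφ: φ̇ = rω(d cosθ + r)/(d² + r² + 2dr cosθ).
d² + r² + 2dr cosθ = |CA|² = 0.0577907 m²;  d cosθ + r = +0.15816 m.
|ω_lever| = |0.0828·3.07·+0.15816| / 0.0577907 = 0.69568 rad/s.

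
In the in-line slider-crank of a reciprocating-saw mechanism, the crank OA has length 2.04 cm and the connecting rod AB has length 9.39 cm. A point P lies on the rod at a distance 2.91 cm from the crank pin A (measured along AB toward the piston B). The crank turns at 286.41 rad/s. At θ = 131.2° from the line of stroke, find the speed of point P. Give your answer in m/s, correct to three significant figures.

ω = 286.4 rad/s.  Crank-pin speed |V_A| = rω = 5.8428 m/s, perpendicular to OA.
Rod angle: sinφ = −(r/L) sinθ ⇒ φ = -9.408°; ω_rod = −rω cosθ/√(L²−r²sin²θ) = +41.545 rad/s.
V_P = V_A + ω_rod × AP, with AP = 0.0291 m along the rod.
Components: V_Px = −rω sinθ − a·ω_rod·sinφ = -4.1986 m/s;  V_Py = rω cosθ + a·ω_rod·cosφ = -2.6559 m/s.
|V_P| = √(V_Px² + V_Py²) = 4.9681 m/s.

4.97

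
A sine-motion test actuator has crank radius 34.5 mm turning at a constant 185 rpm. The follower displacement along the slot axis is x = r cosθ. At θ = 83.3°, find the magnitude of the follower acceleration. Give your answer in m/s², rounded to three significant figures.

1.51

ω = 19.37 rad/s (from 185 rpm).
x = r cosθ ⇒ ẍ = −rω² cosθ (ω constant).
|a| = rω²|cosθ| = 0.0345·(19.37)²·|cos 83.3°| = 1.5107 m/s².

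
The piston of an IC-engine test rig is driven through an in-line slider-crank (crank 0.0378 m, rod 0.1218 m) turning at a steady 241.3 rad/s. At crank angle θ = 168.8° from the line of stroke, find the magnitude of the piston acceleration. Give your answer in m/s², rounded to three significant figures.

ω = 241.3 rad/s
x(θ) = r cosθ + √(L² − r² sin²θ); with ω constant, a = ω²·d²x/dθ².
d²x/dθ² = −r cosθ − r²(cos2θ)/√u − r⁴ sin²2θ/(4u^{3/2}),  u = L² − r² sin²θ = 0.0147813 m².
Substituting r = 0.0378 m, L = 0.1218 m, θ = 168.8°: d²x/dθ² = +0.026173 m.
a = ω²·d²x/dθ² = (241.3)²·(+0.026173) = +1524 m/s²;  |a| = 1524 m/s².

1520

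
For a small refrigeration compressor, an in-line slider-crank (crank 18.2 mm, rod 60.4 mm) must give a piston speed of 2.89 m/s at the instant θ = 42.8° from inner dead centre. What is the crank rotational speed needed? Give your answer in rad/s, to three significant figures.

For an in-line slider-crank, |v_piston| = rω|sinθ|·[1 + r cosθ/√(L² − r² sin²θ)].
With r = 0.0182 m, L = 0.0604 m, θ = 42.8°: the bracketed kinematic factor |dx/dθ| = 0.015159 m.
ω = v/|dx/dθ| = 2.89/0.015159 = 190.65 rad/s.

191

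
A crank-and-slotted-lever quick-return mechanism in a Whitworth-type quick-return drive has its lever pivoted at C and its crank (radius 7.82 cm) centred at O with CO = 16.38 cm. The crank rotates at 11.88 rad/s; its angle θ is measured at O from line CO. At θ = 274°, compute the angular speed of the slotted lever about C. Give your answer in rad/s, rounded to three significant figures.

2.40

ω = 11.88 rad/s
Crank pin A relative to C: A = (d + r cosθ, r sinθ); lever angle φ = atan2(r sinθ, d + r cosθ).
Differentiating tanφ: φ̇ = rω(d cosθ + r)/(d² + r² + 2dr cosθ).
d² + r² + 2dr cosθ = |CA|² = 0.0347327 m²;  d cosθ + r = +0.089626 m.
|ω_lever| = |0.0782·11.88·+0.089626| / 0.0347327 = 2.3973 rad/s.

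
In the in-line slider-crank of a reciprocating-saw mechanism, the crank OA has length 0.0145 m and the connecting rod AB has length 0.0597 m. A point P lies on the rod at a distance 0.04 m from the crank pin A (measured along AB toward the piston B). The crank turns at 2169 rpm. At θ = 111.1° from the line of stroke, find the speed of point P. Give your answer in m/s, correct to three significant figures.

2.91

ω = 227.1 rad/s.  Crank-pin speed |V_A| = rω = 3.2935 m/s, perpendicular to OA.
Rod angle: sinφ = −(r/L) sinθ ⇒ φ = -13.097°; ω_rod = −rω cosθ/√(L²−r²sin²θ) = +20.39 rad/s.
V_P = V_A + ω_rod × AP, with AP = 0.04 m along the rod.
Components: V_Px = −rω sinθ − a·ω_rod·sinφ = -2.8879 m/s;  V_Py = rω cosθ + a·ω_rod·cosφ = -0.39124 m/s.
|V_P| = √(V_Px² + V_Py²) = 2.9142 m/s.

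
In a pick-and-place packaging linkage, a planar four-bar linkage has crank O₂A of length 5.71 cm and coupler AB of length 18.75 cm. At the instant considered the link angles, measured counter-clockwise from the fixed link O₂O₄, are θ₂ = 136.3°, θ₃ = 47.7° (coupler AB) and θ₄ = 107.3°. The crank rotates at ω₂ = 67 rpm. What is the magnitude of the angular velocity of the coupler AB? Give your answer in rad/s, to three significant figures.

1.20

ω₂ = 7.016 rad/s (from 67 rpm).
Differentiating the loop-closure r₂e^{iθ₂}+r₃e^{iθ₃}=r₁+r₄e^{iθ₄} gives r₂ω₂e^{iθ₂}+r₃ω₃e^{iθ₃}=r₄ω₄e^{iθ₄}.
Eliminating the other unknown: ω₃ = r₂ω₂ sin(θ₄−θ₂) / [r₃ sin(θ₃−θ₄)].
Numerator sine = -0.48481; denominator sine = -0.86251.
Result = 0.0571·7.016·(-0.48481) / (0.1875·(-0.86251)) = +1.201 rad/s; magnitude 1.201 rad/s.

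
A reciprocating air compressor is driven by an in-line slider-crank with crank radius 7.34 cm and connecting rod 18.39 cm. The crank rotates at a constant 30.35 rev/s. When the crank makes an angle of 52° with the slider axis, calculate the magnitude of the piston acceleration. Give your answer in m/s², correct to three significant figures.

ω = 2π·30.4 = 190.7 rad/s
x(θ) = r cosθ + √(L² − r² sin²θ); with ω constant, a = ω²·d²x/dθ².
d²x/dθ² = −r cosθ − r²(cos2θ)/√u − r⁴ sin²2θ/(4u^{3/2}),  u = L² − r² sin²θ = 0.0304737 m².
Substituting r = 0.0734 m, L = 0.1839 m, θ = 52°: d²x/dθ² = -0.039008 m.
a = ω²·d²x/dθ² = (190.7)²·(-0.039008) = -1418.5 m/s²;  |a| = 1418.5 m/s².

1420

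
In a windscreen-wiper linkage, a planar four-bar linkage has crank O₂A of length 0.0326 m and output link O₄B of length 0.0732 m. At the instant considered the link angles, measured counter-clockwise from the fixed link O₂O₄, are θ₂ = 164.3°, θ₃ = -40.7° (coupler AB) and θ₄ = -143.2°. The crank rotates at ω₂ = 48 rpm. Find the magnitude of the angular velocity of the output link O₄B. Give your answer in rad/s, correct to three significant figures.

ω₂ = 5.027 rad/s (from 48 rpm).
Differentiating the loop-closure r₂e^{iθ₂}+r₃e^{iθ₃}=r₁+r₄e^{iθ₄} gives r₂ω₂e^{iθ₂}+r₃ω₃e^{iθ₃}=r₄ω₄e^{iθ₄}.
Eliminating the other unknown: ω₄ = r₂ω₂ sin(θ₂−θ₃) / [r₄ sin(θ₄−θ₃)].
Numerator sine = -0.42262; denominator sine = -0.97630.
Result = 0.0326·5.027·(-0.42262) / (0.0732·(-0.97630)) = +0.96904 rad/s; magnitude 0.96904 rad/s.

0.969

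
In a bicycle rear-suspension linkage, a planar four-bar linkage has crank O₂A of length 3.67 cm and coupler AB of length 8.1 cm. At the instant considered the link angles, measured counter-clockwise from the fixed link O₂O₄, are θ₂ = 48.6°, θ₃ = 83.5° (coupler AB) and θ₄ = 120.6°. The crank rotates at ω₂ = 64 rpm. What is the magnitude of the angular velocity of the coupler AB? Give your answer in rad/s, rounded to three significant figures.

ω₂ = 6.702 rad/s (from 64 rpm).
Differentiating the loop-closure r₂e^{iθ₂}+r₃e^{iθ₃}=r₁+r₄e^{iθ₄} gives r₂ω₂e^{iθ₂}+r₃ω₃e^{iθ₃}=r₄ω₄e^{iθ₄}.
Eliminating the other unknown: ω₃ = r₂ω₂ sin(θ₄−θ₂) / [r₃ sin(θ₃−θ₄)].
Numerator sine = +0.95106; denominator sine = -0.60321.
Result = 0.0367·6.702·(+0.95106) / (0.081·(-0.60321)) = -4.7877 rad/s; magnitude 4.7877 rad/s.

4.79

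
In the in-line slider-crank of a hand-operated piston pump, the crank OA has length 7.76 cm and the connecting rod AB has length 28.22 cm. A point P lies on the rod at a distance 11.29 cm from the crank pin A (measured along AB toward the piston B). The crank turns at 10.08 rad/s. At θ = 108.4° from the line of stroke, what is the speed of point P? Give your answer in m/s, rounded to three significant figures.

0.731

ω = 10.08 rad/s.  Crank-pin speed |V_A| = rω = 0.78221 m/s, perpendicular to OA.
Rod angle: sinφ = −(r/L) sinθ ⇒ φ = -15.125°; ω_rod = −rω cosθ/√(L²−r²sin²θ) = +0.90632 rad/s.
V_P = V_A + ω_rod × AP, with AP = 0.1129 m along the rod.
Components: V_Px = −rω sinθ − a·ω_rod·sinφ = -0.71552 m/s;  V_Py = rω cosθ + a·ω_rod·cosφ = -0.14812 m/s.
|V_P| = √(V_Px² + V_Py²) = 0.73069 m/s.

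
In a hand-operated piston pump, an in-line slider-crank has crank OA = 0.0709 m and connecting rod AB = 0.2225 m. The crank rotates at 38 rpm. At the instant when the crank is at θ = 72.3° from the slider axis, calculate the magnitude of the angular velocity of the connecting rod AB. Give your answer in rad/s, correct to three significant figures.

0.405

ω = 3.979 rad/s (converted from 38 rpm).
The rod makes angle φ with the slider axis where L sinφ = r sinθ; differentiating, L cosφ·φ̇ = r ω cosθ.
L cosφ = √(L² − r² sin²θ) = 0.212 m.
|ω_rod| = r ω |cosθ| / √(L² − r² sin²θ) = 0.0709·3.979·0.30403/0.212 = 0.40462 rad/s.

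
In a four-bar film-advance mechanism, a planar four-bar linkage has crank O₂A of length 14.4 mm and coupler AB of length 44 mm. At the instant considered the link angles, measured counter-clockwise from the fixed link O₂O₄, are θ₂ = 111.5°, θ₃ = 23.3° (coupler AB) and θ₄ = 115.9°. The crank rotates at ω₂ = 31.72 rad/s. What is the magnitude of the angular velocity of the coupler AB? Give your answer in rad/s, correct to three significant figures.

ω₂ = 31.72 rad/s
Differentiating the loop-closure r₂e^{iθ₂}+r₃e^{iθ₃}=r₁+r₄e^{iθ₄} gives r₂ω₂e^{iθ₂}+r₃ω₃e^{iθ₃}=r₄ω₄e^{iθ₄}.
Eliminating the other unknown: ω₃ = r₂ω₂ sin(θ₄−θ₂) / [r₃ sin(θ₃−θ₄)].
Numerator sine = +0.07672; denominator sine = -0.99897.
Result = 0.0144·31.72·(+0.07672) / (0.044·(-0.99897)) = -0.79725 rad/s; magnitude 0.79725 rad/s.

0.797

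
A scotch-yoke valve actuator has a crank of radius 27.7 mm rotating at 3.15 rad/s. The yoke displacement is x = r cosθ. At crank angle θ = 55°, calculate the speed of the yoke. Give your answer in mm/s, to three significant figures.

ω = 3.15 rad/s
x = r cosθ ⇒ ẋ = −rω sinθ.
|v| = rω|sinθ| = 0.0277·3.15·|sin 55°| = 0.071475 m/s = 71.475 mm/s.

71.5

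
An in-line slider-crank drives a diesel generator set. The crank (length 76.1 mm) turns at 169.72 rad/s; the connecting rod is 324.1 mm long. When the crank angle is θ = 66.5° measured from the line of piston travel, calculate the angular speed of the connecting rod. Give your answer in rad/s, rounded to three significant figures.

ω = 169.7 rad/s
The rod makes angle φ with the slider axis where L sinφ = r sinθ; differentiating, L cosφ·φ̇ = r ω cosθ.
L cosφ = √(L² − r² sin²θ) = 0.3165 m.
|ω_rod| = r ω |cosθ| / √(L² − r² sin²θ) = 0.0761·169.7·0.39875/0.3165 = 16.272 rad/s.

16.3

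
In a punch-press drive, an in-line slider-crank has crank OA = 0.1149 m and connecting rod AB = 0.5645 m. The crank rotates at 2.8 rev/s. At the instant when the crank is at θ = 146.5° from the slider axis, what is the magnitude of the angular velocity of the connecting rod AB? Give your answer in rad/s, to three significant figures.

3.01

ω = 17.59 rad/s (converted from 2.8 rev/s).
The rod makes angle φ with the slider axis where L sinφ = r sinθ; differentiating, L cosφ·φ̇ = r ω cosθ.
L cosφ = √(L² − r² sin²θ) = 0.56093 m.
|ω_rod| = r ω |cosθ| / √(L² − r² sin²θ) = 0.1149·17.59·0.83389/0.56093 = 3.0051 rad/s.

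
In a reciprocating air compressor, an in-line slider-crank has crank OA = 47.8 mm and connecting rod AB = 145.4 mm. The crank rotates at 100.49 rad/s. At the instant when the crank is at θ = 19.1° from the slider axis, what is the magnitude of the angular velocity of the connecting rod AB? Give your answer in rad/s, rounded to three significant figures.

31.4

ω = 100.5 rad/s
The rod makes angle φ with the slider axis where L sinφ = r sinθ; differentiating, L cosφ·φ̇ = r ω cosθ.
L cosφ = √(L² − r² sin²θ) = 0.14456 m.
|ω_rod| = r ω |cosθ| / √(L² − r² sin²θ) = 0.0478·100.5·0.94495/0.14456 = 31.399 rad/s.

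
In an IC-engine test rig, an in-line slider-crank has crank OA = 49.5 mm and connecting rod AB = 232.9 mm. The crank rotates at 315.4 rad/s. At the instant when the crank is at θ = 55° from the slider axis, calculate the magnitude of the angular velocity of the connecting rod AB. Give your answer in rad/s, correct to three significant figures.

ω = 315.4 rad/s
The rod makes angle φ with the slider axis where L sinφ = r sinθ; differentiating, L cosφ·φ̇ = r ω cosθ.
L cosφ = √(L² − r² sin²θ) = 0.22934 m.
|ω_rod| = r ω |cosθ| / √(L² − r² sin²θ) = 0.0495·315.4·0.57358/0.22934 = 39.046 rad/s.

39.0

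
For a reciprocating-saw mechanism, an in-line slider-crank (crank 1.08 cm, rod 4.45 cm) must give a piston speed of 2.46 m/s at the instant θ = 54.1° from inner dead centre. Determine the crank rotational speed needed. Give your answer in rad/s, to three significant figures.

246

For an in-line slider-crank, |v_piston| = rω|sinθ|·[1 + r cosθ/√(L² − r² sin²θ)].
With r = 0.0108 m, L = 0.0445 m, θ = 54.1°: the bracketed kinematic factor |dx/dθ| = 0.010018 m.
ω = v/|dx/dθ| = 2.46/0.010018 = 245.55 rad/s.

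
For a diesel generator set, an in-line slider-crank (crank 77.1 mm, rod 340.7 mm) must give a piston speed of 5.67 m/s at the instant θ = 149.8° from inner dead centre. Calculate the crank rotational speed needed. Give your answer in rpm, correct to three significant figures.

For an in-line slider-crank, |v_piston| = rω|sinθ|·[1 + r cosθ/√(L² − r² sin²θ)].
With r = 0.0771 m, L = 0.3407 m, θ = 149.8°: the bracketed kinematic factor |dx/dθ| = 0.031148 m.
ω = v/|dx/dθ| = 5.67/0.031148 = 182.03 rad/s.
N = 60ω/(2π) = 1738.3 rpm.

1740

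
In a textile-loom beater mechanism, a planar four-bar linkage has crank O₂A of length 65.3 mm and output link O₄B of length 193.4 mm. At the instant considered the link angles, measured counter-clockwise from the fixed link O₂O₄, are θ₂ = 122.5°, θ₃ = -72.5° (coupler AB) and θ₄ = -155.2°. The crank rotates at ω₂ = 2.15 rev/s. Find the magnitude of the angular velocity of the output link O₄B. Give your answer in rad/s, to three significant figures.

1.19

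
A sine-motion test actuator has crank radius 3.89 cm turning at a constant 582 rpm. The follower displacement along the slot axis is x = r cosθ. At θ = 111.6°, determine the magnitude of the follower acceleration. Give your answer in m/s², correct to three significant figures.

53.2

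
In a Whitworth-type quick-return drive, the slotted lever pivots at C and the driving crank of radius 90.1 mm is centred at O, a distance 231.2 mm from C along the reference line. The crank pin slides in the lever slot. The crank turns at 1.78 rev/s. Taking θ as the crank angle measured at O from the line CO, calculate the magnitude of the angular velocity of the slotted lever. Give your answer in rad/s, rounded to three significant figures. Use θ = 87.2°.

ω = 11.18 rad/s (from 1.78 rev/s).
Crank pin A relative to C: A = (d + r cosθ, r sinθ); lever angle φ = atan2(r sinθ, d + r cosθ).
Differentiating tanφ: φ̇ = rω(d cosθ + r)/(d² + r² + 2dr cosθ).
d² + r² + 2dr cosθ = |CA|² = 0.0636066 m²;  d cosθ + r = +0.10139 m.
|ω_lever| = |0.0901·11.18·+0.10139| / 0.0636066 = 1.6063 rad/s.

1.61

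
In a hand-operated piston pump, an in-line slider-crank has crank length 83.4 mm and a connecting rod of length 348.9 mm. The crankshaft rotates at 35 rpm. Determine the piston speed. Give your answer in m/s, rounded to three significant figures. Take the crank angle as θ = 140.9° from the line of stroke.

0.157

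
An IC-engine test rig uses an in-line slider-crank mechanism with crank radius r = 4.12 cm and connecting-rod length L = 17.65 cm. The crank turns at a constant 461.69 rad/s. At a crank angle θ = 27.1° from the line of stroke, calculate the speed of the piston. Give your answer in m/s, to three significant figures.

ω = 461.7 rad/s
For an in-line slider-crank, x = r cosθ + √(L² − r² sin²θ), so v = −rω sinθ·[1 + r cosθ/√(L² − r² sin²θ)].
With r = 0.0412 m, L = 0.1765 m, θ = 27.1°: √(L² − r² sin²θ) = 0.1755 m.
v = −0.0412·461.7·0.45554·[1 + 0.0412·0.89021/0.1755] = -10.476 m/s.
|v| = 10.476 m/s.

10.5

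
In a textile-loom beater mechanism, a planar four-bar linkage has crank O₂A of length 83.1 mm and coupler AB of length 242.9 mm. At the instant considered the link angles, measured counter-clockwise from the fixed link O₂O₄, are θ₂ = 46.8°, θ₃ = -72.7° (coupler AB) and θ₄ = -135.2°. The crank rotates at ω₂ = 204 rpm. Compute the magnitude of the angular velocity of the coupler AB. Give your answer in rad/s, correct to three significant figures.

0.288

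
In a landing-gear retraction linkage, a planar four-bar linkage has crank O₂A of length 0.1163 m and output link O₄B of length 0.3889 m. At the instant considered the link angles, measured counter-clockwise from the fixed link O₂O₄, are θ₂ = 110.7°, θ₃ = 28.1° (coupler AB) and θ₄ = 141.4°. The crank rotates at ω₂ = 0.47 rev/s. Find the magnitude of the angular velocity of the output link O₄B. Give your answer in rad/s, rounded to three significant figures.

ω₂ = 2.953 rad/s (from 0.47 rev/s).
Differentiating the loop-closure r₂e^{iθ₂}+r₃e^{iθ₃}=r₁+r₄e^{iθ₄} gives r₂ω₂e^{iθ₂}+r₃ω₃e^{iθ₃}=r₄ω₄e^{iθ₄}.
Eliminating the other unknown: ω₄ = r₂ω₂ sin(θ₂−θ₃) / [r₄ sin(θ₄−θ₃)].
Numerator sine = +0.99167; denominator sine = +0.91845.
Result = 0.1163·2.953·(+0.99167) / (0.3889·(+0.91845)) = +0.95353 rad/s; magnitude 0.95353 rad/s.

0.954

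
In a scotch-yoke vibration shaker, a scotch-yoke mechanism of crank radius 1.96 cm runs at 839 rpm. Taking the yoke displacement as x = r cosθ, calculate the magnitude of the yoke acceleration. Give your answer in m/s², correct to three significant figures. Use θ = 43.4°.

110

ω = 87.86 rad/s (from 839 rpm).
x = r cosθ ⇒ ẍ = −rω² cosθ (ω constant).
|a| = rω²|cosθ| = 0.0196·(87.86)²·|cos 43.4°| = 109.93 m/s².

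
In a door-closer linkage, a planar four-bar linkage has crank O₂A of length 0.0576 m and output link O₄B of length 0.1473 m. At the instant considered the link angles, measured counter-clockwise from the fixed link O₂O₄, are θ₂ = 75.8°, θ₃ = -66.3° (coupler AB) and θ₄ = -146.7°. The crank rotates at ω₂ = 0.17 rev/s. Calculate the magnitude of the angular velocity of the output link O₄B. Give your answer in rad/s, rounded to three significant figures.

ω₂ = 1.068 rad/s (from 0.17 rev/s).
Differentiating the loop-closure r₂e^{iθ₂}+r₃e^{iθ₃}=r₁+r₄e^{iθ₄} gives r₂ω₂e^{iθ₂}+r₃ω₃e^{iθ₃}=r₄ω₄e^{iθ₄}.
Eliminating the other unknown: ω₄ = r₂ω₂ sin(θ₂−θ₃) / [r₄ sin(θ₄−θ₃)].
Numerator sine = +0.61429; denominator sine = -0.98600.
Result = 0.0576·1.068·(+0.61429) / (0.1473·(-0.98600)) = -0.26022 rad/s; magnitude 0.26022 rad/s.

0.260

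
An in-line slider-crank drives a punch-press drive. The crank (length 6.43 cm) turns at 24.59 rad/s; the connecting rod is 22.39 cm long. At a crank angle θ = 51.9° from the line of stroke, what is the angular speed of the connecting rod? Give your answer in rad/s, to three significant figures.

ω = 24.59 rad/s
The rod makes angle φ with the slider axis where L sinφ = r sinθ; differentiating, L cosφ·φ̇ = r ω cosθ.
L cosφ = √(L² − r² sin²θ) = 0.21811 m.
|ω_rod| = r ω |cosθ| / √(L² − r² sin²θ) = 0.0643·24.59·0.61704/0.21811 = 4.4731 rad/s.

4.47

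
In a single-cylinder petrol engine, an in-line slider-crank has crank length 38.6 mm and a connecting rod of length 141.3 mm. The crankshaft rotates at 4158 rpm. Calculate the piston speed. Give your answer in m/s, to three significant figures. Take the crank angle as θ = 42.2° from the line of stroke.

ω = 2π·4158/60 = 435.4 rad/s
For an in-line slider-crank, x = r cosθ + √(L² − r² sin²θ), so v = −rω sinθ·[1 + r cosθ/√(L² − r² sin²θ)].
With r = 0.0386 m, L = 0.1413 m, θ = 42.2°: √(L² − r² sin²θ) = 0.1389 m.
v = −0.0386·435.4·0.67172·[1 + 0.0386·0.74080/0.1389] = -13.614 m/s.
|v| = 13.614 m/s.

13.6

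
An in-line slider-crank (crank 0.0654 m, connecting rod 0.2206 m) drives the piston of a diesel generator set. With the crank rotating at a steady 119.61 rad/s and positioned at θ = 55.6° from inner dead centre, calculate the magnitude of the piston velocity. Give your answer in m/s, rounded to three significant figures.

ω = 119.6 rad/s
For an in-line slider-crank, x = r cosθ + √(L² − r² sin²θ), so v = −rω sinθ·[1 + r cosθ/√(L² − r² sin²θ)].
With r = 0.0654 m, L = 0.2206 m, θ = 55.6°: √(L² − r² sin²θ) = 0.2139 m.
v = −0.0654·119.6·0.82511·[1 + 0.0654·0.56497/0.2139] = -7.5694 m/s.
|v| = 7.5694 m/s.

7.57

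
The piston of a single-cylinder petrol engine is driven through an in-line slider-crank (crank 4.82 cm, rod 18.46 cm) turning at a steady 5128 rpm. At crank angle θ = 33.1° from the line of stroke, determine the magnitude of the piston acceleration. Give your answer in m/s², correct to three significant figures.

13200

ω = 2π·5128/60 = 537 rad/s
x(θ) = r cosθ + √(L² − r² sin²θ); with ω constant, a = ω²·d²x/dθ².
d²x/dθ² = −r cosθ − r²(cos2θ)/√u − r⁴ sin²2θ/(4u^{3/2}),  u = L² − r² sin²θ = 0.0333843 m².
Substituting r = 0.0482 m, L = 0.1846 m, θ = 33.1°: d²x/dθ² = -0.045694 m.
a = ω²·d²x/dθ² = (537)²·(-0.045694) = -13177 m/s²;  |a| = 13177 m/s².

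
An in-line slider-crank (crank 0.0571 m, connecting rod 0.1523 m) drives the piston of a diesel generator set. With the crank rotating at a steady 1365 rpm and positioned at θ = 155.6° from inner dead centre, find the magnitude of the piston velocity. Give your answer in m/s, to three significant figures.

ω = 2π·1365/60 = 142.9 rad/s
For an in-line slider-crank, x = r cosθ + √(L² − r² sin²θ), so v = −rω sinθ·[1 + r cosθ/√(L² − r² sin²θ)].
With r = 0.0571 m, L = 0.1523 m, θ = 155.6°: √(L² − r² sin²θ) = 0.15046 m.
v = −0.0571·142.9·0.41310·[1 + 0.0571·-0.91068/0.15046] = -2.2065 m/s.
|v| = 2.2065 m/s.

2.21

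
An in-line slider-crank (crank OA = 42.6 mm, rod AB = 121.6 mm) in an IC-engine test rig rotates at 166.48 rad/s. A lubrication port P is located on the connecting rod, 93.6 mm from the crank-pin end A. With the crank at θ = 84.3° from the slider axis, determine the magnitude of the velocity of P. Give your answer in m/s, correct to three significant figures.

ω = 166.5 rad/s.  Crank-pin speed |V_A| = rω = 7.092 m/s, perpendicular to OA.
Rod angle: sinφ = −(r/L) sinθ ⇒ φ = -20.402°; ω_rod = −rω cosθ/√(L²−r²sin²θ) = -6.1803 rad/s.
V_P = V_A + ω_rod × AP, with AP = 0.0936 m along the rod.
Components: V_Px = −rω sinθ − a·ω_rod·sinφ = -7.2586 m/s;  V_Py = rω cosθ + a·ω_rod·cosφ = +0.16219 m/s.
|V_P| = √(V_Px² + V_Py²) = 7.2604 m/s.

7.26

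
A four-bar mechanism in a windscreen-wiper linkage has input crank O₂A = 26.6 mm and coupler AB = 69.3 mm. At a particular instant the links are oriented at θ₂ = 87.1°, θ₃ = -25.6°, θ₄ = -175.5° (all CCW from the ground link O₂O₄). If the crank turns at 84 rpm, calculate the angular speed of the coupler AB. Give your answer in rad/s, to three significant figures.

ω₂ = 8.796 rad/s (from 84 rpm).
Differentiating the loop-closure r₂e^{iθ₂}+r₃e^{iθ₃}=r₁+r₄e^{iθ₄} gives r₂ω₂e^{iθ₂}+r₃ω₃e^{iθ₃}=r₄ω₄e^{iθ₄}.
Eliminating the other unknown: ω₃ = r₂ω₂ sin(θ₄−θ₂) / [r₃ sin(θ₃−θ₄)].
Numerator sine = +0.99167; denominator sine = +0.50151.
Result = 0.0266·8.796·(+0.99167) / (0.0693·(+0.50151)) = +6.6764 rad/s; magnitude 6.6764 rad/s.

6.68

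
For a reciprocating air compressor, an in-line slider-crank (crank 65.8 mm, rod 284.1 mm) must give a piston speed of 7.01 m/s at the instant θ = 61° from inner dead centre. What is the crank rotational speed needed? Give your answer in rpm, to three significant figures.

1040

For an in-line slider-crank, |v_piston| = rω|sinθ|·[1 + r cosθ/√(L² − r² sin²θ)].
With r = 0.0658 m, L = 0.2841 m, θ = 61°: the bracketed kinematic factor |dx/dθ| = 0.064149 m.
ω = v/|dx/dθ| = 7.01/0.064149 = 109.28 rad/s.
N = 60ω/(2π) = 1043.5 rpm.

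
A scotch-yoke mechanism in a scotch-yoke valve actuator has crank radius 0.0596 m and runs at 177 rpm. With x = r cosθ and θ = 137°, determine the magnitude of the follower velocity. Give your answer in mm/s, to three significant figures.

753

ω = 18.54 rad/s (from 177 rpm).
x = r cosθ ⇒ ẋ = −rω sinθ.
|v| = rω|sinθ| = 0.0596·18.54·|sin 137°| = 0.75341 m/s = 753.41 mm/s.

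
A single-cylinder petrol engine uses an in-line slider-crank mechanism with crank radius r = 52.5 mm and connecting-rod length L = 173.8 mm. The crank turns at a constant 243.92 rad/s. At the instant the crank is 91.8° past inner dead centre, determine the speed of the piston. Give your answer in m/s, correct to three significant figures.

ω = 243.9 rad/s
For an in-line slider-crank, x = r cosθ + √(L² − r² sin²θ), so v = −rω sinθ·[1 + r cosθ/√(L² − r² sin²θ)].
With r = 0.0525 m, L = 0.1738 m, θ = 91.8°: √(L² − r² sin²θ) = 0.16569 m.
v = −0.0525·243.9·0.99951·[1 + 0.0525·-0.03141/0.16569] = -12.672 m/s.
|v| = 12.672 m/s.

12.7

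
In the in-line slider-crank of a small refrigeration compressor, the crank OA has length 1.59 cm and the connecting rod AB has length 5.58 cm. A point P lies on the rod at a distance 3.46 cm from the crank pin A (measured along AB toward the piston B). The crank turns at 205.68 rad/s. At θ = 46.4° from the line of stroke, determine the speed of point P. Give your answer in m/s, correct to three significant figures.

2.80

ω = 205.7 rad/s.  Crank-pin speed |V_A| = rω = 3.2703 m/s, perpendicular to OA.
Rod angle: sinφ = −(r/L) sinθ ⇒ φ = -11.909°; ω_rod = −rω cosθ/√(L²−r²sin²θ) = -41.306 rad/s.
V_P = V_A + ω_rod × AP, with AP = 0.0346 m along the rod.
Components: V_Px = −rω sinθ − a·ω_rod·sinφ = -2.6632 m/s;  V_Py = rω cosθ + a·ω_rod·cosφ = +0.85684 m/s.
|V_P| = √(V_Px² + V_Py²) = 2.7976 m/s.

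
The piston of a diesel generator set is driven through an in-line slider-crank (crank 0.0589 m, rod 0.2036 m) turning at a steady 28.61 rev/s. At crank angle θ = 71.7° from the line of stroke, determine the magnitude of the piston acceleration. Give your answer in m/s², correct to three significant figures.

143

ω = 2π·28.6 = 179.8 rad/s
x(θ) = r cosθ + √(L² − r² sin²θ); with ω constant, a = ω²·d²x/dθ².
d²x/dθ² = −r cosθ − r²(cos2θ)/√u − r⁴ sin²2θ/(4u^{3/2}),  u = L² − r² sin²θ = 0.0383258 m².
Substituting r = 0.0589 m, L = 0.2036 m, θ = 71.7°: d²x/dθ² = -0.0044101 m.
a = ω²·d²x/dθ² = (179.8)²·(-0.0044101) = -142.51 m/s²;  |a| = 142.51 m/s².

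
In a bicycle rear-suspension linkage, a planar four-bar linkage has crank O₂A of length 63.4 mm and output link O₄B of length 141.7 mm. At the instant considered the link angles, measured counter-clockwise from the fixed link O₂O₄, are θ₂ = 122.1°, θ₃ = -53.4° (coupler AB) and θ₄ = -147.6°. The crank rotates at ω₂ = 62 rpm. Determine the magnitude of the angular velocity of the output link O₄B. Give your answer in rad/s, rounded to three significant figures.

ω₂ = 6.493 rad/s (from 62 rpm).
Differentiating the loop-closure r₂e^{iθ₂}+r₃e^{iθ₃}=r₁+r₄e^{iθ₄} gives r₂ω₂e^{iθ₂}+r₃ω₃e^{iθ₃}=r₄ω₄e^{iθ₄}.
Eliminating the other unknown: ω₄ = r₂ω₂ sin(θ₂−θ₃) / [r₄ sin(θ₄−θ₃)].
Numerator sine = +0.07846; denominator sine = -0.99731.
Result = 0.0634·6.493·(+0.07846) / (0.1417·(-0.99731)) = -0.22853 rad/s; magnitude 0.22853 rad/s.

0.229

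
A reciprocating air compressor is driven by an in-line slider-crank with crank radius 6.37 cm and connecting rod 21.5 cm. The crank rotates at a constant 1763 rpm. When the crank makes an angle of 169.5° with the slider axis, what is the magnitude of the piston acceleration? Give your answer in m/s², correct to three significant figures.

1530

ω = 2π·1763/60 = 184.6 rad/s
x(θ) = r cosθ + √(L² − r² sin²θ); with ω constant, a = ω²·d²x/dθ².
d²x/dθ² = −r cosθ − r²(cos2θ)/√u − r⁴ sin²2θ/(4u^{3/2}),  u = L² − r² sin²θ = 0.0460902 m².
Substituting r = 0.0637 m, L = 0.215 m, θ = 169.5°: d²x/dθ² = +0.044935 m.
a = ω²·d²x/dθ² = (184.6)²·(+0.044935) = +1531.6 m/s²;  |a| = 1531.6 m/s².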